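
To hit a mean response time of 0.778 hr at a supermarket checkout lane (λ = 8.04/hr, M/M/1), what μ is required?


W = 1/(μ−λ) ⇒ μ − λ = 1/W = 1/0.778 = 1.2853
μ = λ + 1/W = 8.04 + 1.2853 = 9.3253 per hr

Final: 9.3253 /hr


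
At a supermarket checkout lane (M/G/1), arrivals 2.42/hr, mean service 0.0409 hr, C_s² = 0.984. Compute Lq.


ρ = λ·E[S] = 2.42·0.0409 = 0.09898
Lq = ρ²(1+C_s²)/(2(1−ρ)) = 0.009797·(1+0.984)/(2·0.9010)
= 0.009797·1.9840/1.8020 = 0.01079

Final: 0.01079


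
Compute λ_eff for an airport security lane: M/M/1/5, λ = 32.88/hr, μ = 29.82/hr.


ρ = 1.1026; P_K = (1−ρ)ρ^5/(1−ρ^6) = 0.209838
λ_eff = λ(1 − P_K) = 32.88·(1 − 0.209838) = 32.88·0.790162 = 25.9805 /hr

Final: 25.9805 /hr


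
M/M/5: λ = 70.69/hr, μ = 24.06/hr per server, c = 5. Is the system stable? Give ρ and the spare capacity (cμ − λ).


Total capacity cμ = 5·24.06 = 120.30/hr
ρ = λ/(cμ) = 70.69/120.30 = 0.5876
Stable ⇔ ρ < 1: YES
Spare capacity = cμ − λ = 120.30 − 70.69 = 49.61/hr

Final: ρ = 0.5876; stable; margin = 49.61/hr


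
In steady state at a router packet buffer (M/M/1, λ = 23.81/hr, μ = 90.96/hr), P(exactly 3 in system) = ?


ρ = 23.81/90.96 = 0.2618
P_n = (1−ρ)·ρ^n = (1 − 0.2618)·0.2618^3 = 0.7382·0.017936 = 0.013241

Final: 0.013241


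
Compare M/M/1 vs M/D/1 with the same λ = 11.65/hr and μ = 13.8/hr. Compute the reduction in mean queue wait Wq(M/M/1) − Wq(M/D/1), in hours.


ρ = 11.65/13.8 = 0.8442
Wq(M/M/1) = ρ/(μ−λ) = 0.8442/2.15 = 0.39265 hr
Wq(M/D/1) = ρ/(2(μ−λ)) = 0.19633 hr
Savings = 0.39265 − 0.19633 = 0.19633 hr

Final: 0.19633 hr


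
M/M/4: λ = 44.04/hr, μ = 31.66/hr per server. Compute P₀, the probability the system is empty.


a = λ/μ = 44.04/31.66 = 1.3910; ρ = a/c = 0.3478
Σ_{k=0}^{3} a^k/k! (terms k=0..3) = 1.00000 + 1.39103 + 0.96748 + 0.44860 = 3.80711
Tail: a^4/(4!(1−ρ)) = 3.74408/(24·0.6522) = 0.23918
P₀ = 1/(3.80711 + 0.23918) = 1/4.04629 = 0.247140

Final: 0.247140


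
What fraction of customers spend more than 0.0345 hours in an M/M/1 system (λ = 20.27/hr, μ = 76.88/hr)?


W ~ Exponential(μ−λ) for M/M/1.
μ − λ = 76.88 − 20.27 = 56.6100
P(W > t) = e^{−(μ−λ)t} = e^{−1.9530} = 0.141842

Final: 0.141842


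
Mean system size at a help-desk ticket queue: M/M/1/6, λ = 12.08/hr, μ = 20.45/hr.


ρ = 12.08/20.45 = 0.5907
L = ρ[1 − (K+1)ρ^K + Kρ^(K+1)] / [(1−ρ)(1−ρ^(K+1))]
Numerator: 0.5907·(1 − 7·0.042486 + 6·0.025097) = 0.503981
Denominator: (0.4093)·(0.974903) = 0.399019
L = 0.503981/0.399019 = 1.2631

Final: 1.2631


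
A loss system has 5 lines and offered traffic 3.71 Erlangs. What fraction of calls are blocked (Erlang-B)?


B(c,a) = (a^c/c!) / Σ_{k=0}^{c} a^k/k!
a^5/5! = 5.857176
Σ terms (k=0..5): 1.00000 + 3.71000 + 6.88205 + 8.51080 + 7.89377 + 5.85718 = 33.853797
B = 5.857176/33.853797 = 0.173014

Final: 0.173014


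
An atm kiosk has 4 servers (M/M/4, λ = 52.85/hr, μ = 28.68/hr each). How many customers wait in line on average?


a = λ/μ = 1.8427; ρ = a/4 = 0.4607
P₀ = 0.154455
Lq = P₀·a^c·ρ / (c!·(1−ρ)²) = 0.154455·11.53090·0.4607/(24·0.29086)
= 0.11754

Final: 0.11754


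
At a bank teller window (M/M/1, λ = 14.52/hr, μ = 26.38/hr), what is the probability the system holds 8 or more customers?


ρ = 14.52/26.38 = 0.5504
P(N ≥ n) = ρ^n = 0.5504^8 = 0.008424

Final: 0.008424


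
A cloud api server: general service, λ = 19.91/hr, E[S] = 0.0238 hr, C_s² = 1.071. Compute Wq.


ρ = λ·E[S] = 19.91·0.0238 = 0.4739
E[S²] = E[S]²(1+C_s²) = 0.0238²·(1+1.071) = 0.001173
Wq = λ·E[S²]/(2(1−ρ)) = 19.91·0.001173/(2·0.5261) = 0.02220 hr

Final: 0.02220 hr


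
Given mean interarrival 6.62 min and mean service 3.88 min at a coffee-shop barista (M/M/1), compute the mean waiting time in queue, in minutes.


λ = 60/6.62 = 9.0634 /hr
μ = 60/3.88 = 15.4639 /hr
ρ = λ/μ = 9.0634/15.4639 = 0.5861
Wq = ρ/(μ−λ) = 0.5861/(15.4639−9.0634) = 0.09157 hr
In minutes: 0.09157·60 = 5.494 min

Final: 5.494 min


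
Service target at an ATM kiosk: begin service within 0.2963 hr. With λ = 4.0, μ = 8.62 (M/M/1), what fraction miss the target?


ρ = 4.0/8.62 = 0.4640
P(Wq > t) = ρ·e^{−(μ−λ)t} = 0.4640·e^{−1.3689}
= 0.4640·0.254385 = 0.118044

Final: 0.118044


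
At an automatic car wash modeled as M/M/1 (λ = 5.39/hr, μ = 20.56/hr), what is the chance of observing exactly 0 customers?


ρ = 5.39/20.56 = 0.2622
P_n = (1−ρ)·ρ^n = (1 − 0.2622)·0.2622^0 = 0.7378·1.000000 = 0.737840

Final: 0.737840


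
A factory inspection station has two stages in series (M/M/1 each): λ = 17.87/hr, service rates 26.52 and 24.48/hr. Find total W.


Each node sees arrival rate λ = 17.87/hr (tandem ⇒ throughput preserved).
W₁ = 1/(μ₁−λ) = 1/(26.52−17.87) = 0.11561 hr
W₂ = 1/(μ₂−λ) = 1/(24.48−17.87) = 0.15129 hr
W_total = W₁ + W₂ = 0.11561 + 0.15129 = 0.26689 hr

Final: 0.26689 hr


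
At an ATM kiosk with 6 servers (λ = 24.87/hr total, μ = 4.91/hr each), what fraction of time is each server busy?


ρ = λ/(cμ) = 24.87/(6·4.91) = 24.87/29.46 = 0.8442

Final: 0.8442


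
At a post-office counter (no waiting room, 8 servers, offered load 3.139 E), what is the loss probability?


B(c,a) = (a^c/c!) / Σ_{k=0}^{c} a^k/k!
a^8/8! = 0.233781
Σ terms (k=0..8): 1.00000 + 3.13900 + 4.92666 + 5.15493 + 4.04533 + 2.53966 + 1.32866 + 0.59581 + 0.23378 = 22.963836
B = 0.233781/22.963836 = 0.010180

Final: 0.010180


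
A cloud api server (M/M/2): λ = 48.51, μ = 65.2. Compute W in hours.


a = 0.7440; ρ = 0.3720; P₀ = 0.457716
Lq = P₀·a^c·ρ/(c!(1−ρ)²) = 0.11950
Wq = Lq/λ = 0.11950/48.51 = 0.002463 hr
W = Wq + 1/μ = 0.002463 + 0.01534 = 0.01780 hr

Final: 0.01780 hr


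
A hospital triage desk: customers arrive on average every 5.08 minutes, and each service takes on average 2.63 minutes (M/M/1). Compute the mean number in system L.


λ = 60/5.08 = 11.8110 /hr
μ = 60/2.63 = 22.8137 /hr
ρ = λ/μ = 11.8110/22.8137 = 0.5177
L = ρ/(1−ρ) = 0.5177/0.4823 = 1.0735

Final: 1.0735


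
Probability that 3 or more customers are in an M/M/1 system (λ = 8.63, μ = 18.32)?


ρ = 8.63/18.32 = 0.4711
P(N ≥ n) = ρ^n = 0.4711^3 = 0.104534

Final: 0.104534


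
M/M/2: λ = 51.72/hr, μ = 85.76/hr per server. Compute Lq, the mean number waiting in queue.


a = λ/μ = 0.6031; ρ = a/2 = 0.3015
P₀ = 0.536642
Lq = P₀·a^c·ρ / (c!·(1−ρ)²) = 0.536642·0.36370·0.3015/(2·0.48785)
= 0.06032

Final: 0.06032


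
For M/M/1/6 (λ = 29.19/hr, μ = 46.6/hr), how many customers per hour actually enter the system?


ρ = 0.6264; P_K = (1−ρ)ρ^6/(1−ρ^7) = 0.023456
λ_eff = λ(1 − P_K) = 29.19·(1 − 0.023456) = 29.19·0.976544 = 28.5053 /hr

Final: 28.5053 /hr


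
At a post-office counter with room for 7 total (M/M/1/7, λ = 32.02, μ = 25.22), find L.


ρ = 32.02/25.22 = 1.2696
L = ρ[1 − (K+1)ρ^K + Kρ^(K+1)] / [(1−ρ)(1−ρ^(K+1))]
Numerator: 1.2696·(1 − 8·5.317821 + 7·6.751651) = 7.260981
Denominator: (-0.2696)·(-5.751651) = 1.550802
L = 7.260981/1.550802 = 4.6821

Final: 4.6821


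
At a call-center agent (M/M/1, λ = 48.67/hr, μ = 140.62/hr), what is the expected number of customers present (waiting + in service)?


ρ = λ/μ = 48.67/140.62 = 0.3461
L = ρ/(1−ρ) = 0.3461/(1 − 0.3461) = 0.3461/0.6539 = 0.5293

Final: 0.5293


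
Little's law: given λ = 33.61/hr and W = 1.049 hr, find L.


L = λW = 33.61·1.049 = 35.2569

Final: 35.2569


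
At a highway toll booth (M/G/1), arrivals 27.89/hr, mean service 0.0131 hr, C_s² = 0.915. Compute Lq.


ρ = λ·E[S] = 27.89·0.0131 = 0.3654
Lq = ρ²(1+C_s²)/(2(1−ρ)) = 0.1335·(1+0.915)/(2·0.6346)
= 0.1335·1.9150/1.2693 = 0.20140

Final: 0.20140


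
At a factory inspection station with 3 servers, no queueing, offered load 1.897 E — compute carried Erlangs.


B(3,1.897) = 0.195020 (Erlang-B)
Carried load = a(1 − B) = 1.897·(1 − 0.195020) = 1.897·0.804980 = 1.5270 E

Final: 1.5270 Erlangs


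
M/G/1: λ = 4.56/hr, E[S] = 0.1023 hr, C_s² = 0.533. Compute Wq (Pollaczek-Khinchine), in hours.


ρ = λ·E[S] = 4.56·0.1023 = 0.4665
E[S²] = E[S]²(1+C_s²) = 0.1023²·(1+0.533) = 0.016043
Wq = λ·E[S²]/(2(1−ρ)) = 4.56·0.016043/(2·0.5335) = 0.06856 hr

Final: 0.06856 hr


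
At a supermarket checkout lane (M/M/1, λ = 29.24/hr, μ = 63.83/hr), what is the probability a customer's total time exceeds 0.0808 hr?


W ~ Exponential(μ−λ) for M/M/1.
μ − λ = 63.83 − 29.24 = 34.5900
P(W > t) = e^{−(μ−λ)t} = e^{−2.7949} = 0.061123

Final: 0.061123


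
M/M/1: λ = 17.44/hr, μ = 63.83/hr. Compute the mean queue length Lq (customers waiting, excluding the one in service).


ρ = 17.44/63.83 = 0.2732
Lq = ρ²/(1−ρ) = 0.07465/0.7268 = 0.1027

Final: 0.1027


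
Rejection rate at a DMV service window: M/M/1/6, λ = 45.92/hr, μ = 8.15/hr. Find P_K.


ρ = λ/μ = 45.92/8.15 = 5.6344
P_K = (1−ρ)ρ^K/(1−ρ^(K+1)) = (-4.6344·31993.785140)/(1 − 180264.369772)
= -148270.584631/-180263.369772 = 0.822522

Final: 0.822522


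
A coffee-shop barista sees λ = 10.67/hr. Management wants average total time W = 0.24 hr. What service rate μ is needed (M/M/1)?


W = 1/(μ−λ) ⇒ μ − λ = 1/W = 1/0.24 = 4.1667
μ = λ + 1/W = 10.67 + 4.1667 = 14.8367 per hr

Final: 14.8367 /hr


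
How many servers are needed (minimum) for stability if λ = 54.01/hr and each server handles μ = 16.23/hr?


Stability requires cμ > λ ⇔ c > λ/μ.
λ/μ = 54.01/16.23 = 3.3278
Minimum integer c = ⌊3.3278⌋ + 1 = 4
Check: 4·16.23 = 64.92 > 54.01, while 3·16.23 = 48.69 ≤ 54.01

Final: 4 servers


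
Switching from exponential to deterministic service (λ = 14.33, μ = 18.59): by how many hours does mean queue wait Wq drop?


ρ = 14.33/18.59 = 0.7708
Wq(M/M/1) = ρ/(μ−λ) = 0.7708/4.26 = 0.18095 hr
Wq(M/D/1) = ρ/(2(μ−λ)) = 0.09047 hr
Savings = 0.18095 − 0.09047 = 0.09047 hr

Final: 0.09047 hr


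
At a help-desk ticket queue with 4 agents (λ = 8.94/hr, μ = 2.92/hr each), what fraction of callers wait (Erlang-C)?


a = λ/μ = 3.0616; ρ = a/4 = 0.7654
P₀ = 0.034320 (from M/M/c formula)
C(c,a) = [a^c/(c!(1−ρ))]·P₀ = [87.86556/(24·0.2346)]·0.034320
= 15.60629·0.034320 = 0.535601

Final: 0.535601


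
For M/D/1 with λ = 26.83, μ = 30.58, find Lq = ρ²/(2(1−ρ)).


ρ = 26.83/30.58 = 0.8774
M/D/1: Lq = ρ²/(2(1−ρ)) = 0.7698/(2·0.1226) = 3.13865

Final: 3.13865


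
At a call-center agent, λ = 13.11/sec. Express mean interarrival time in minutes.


Mean interarrival time = 1/λ = 1/13.11 second = 0.07628 second
In minutes: 0.07628 × 0.0166667 = 0.001271 min

Final: 0.001271 min


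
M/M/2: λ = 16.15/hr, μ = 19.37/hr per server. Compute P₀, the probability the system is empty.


a = λ/μ = 16.15/19.37 = 0.8338; ρ = a/c = 0.4169
Σ_{k=0}^{1} a^k/k! (terms k=0..1) = 1.00000 + 0.83376 = 1.83376
Tail: a^2/(2!(1−ρ)) = 0.69516/(2·0.5831) = 0.59607
P₀ = 1/(1.83376 + 0.59607) = 1/2.42984 = 0.411550

Final: 0.411550


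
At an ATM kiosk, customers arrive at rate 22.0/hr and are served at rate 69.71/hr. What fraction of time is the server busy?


ρ = λ/μ = 22.0/69.71 = 0.3156

Final: 0.3156


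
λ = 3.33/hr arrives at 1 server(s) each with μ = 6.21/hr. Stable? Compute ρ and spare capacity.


Total capacity cμ = 1·6.21 = 6.21/hr
ρ = λ/(cμ) = 3.33/6.21 = 0.5362
Stable ⇔ ρ < 1: YES
Spare capacity = cμ − λ = 6.21 − 3.33 = 2.88/hr

Final: ρ = 0.5362; stable; margin = 2.88/hr


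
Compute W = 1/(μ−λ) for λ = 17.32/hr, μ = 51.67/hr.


W = 1/(μ−λ) = 1/(51.67 − 17.32) = 1/34.35 = 0.02911 hr

Final: 0.02911 hr


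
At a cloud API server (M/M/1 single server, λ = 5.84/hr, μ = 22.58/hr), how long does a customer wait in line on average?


ρ = 5.84/22.58 = 0.2586
Wq = ρ/(μ−λ) = 0.2586/(22.58 − 5.84) = 0.2586/16.74 = 0.01545 hr

Final: 0.01545 hr


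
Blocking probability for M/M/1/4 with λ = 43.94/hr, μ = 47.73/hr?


ρ = λ/μ = 43.94/47.73 = 0.9206
P_K = (1−ρ)ρ^K/(1−ρ^(K+1)) = (0.07940·0.718248)/(1 − 0.661216)
= 0.057032/0.338784 = 0.168344

Final: 0.168344


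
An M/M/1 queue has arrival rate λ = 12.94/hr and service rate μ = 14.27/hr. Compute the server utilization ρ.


ρ = λ/μ = 12.94/14.27 = 0.9068

Final: 0.9068


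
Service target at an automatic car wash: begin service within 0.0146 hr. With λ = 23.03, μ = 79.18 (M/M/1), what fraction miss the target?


ρ = 23.03/79.18 = 0.2909
P(Wq > t) = ρ·e^{−(μ−λ)t} = 0.2909·e^{−0.8198}
= 0.2909·0.440524 = 0.128129

Final: 0.128129


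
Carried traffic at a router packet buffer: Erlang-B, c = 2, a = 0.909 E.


B(2,0.909) = 0.177914 (Erlang-B)
Carried load = a(1 − B) = 0.909·(1 − 0.177914) = 0.909·0.822086 = 0.7473 E

Final: 0.7473 Erlangs


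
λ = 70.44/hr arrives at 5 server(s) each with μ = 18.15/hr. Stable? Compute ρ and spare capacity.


Total capacity cμ = 5·18.15 = 90.75/hr
ρ = λ/(cμ) = 70.44/90.75 = 0.7762
Stable ⇔ ρ < 1: YES
Spare capacity = cμ − λ = 90.75 − 70.44 = 20.31/hr

Final: ρ = 0.7762; stable; margin = 20.31/hr


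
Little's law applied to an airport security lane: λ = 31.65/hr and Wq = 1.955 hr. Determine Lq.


Lq = λWq = 31.65·1.955 = 61.8757

Final: 61.8757


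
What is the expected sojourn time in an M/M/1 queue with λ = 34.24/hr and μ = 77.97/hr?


W = 1/(μ−λ) = 1/(77.97 − 34.24) = 1/43.73 = 0.02287 hr

Final: 0.02287 hr


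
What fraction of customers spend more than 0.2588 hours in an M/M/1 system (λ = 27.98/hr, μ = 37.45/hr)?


W ~ Exponential(μ−λ) for M/M/1.
μ − λ = 37.45 − 27.98 = 9.4700
P(W > t) = e^{−(μ−λ)t} = e^{−2.4508} = 0.086221

Final: 0.086221


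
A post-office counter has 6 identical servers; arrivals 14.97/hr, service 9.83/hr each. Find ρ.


ρ = λ/(cμ) = 14.97/(6·9.83) = 14.97/58.98 = 0.2538

Final: 0.2538


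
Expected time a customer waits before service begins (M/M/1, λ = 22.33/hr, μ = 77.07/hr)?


ρ = 22.33/77.07 = 0.2897
Wq = ρ/(μ−λ) = 0.2897/(77.07 − 22.33) = 0.2897/54.74 = 0.005293 hr

Final: 0.005293 hr


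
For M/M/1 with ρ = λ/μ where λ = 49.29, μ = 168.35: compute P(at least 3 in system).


ρ = 49.29/168.35 = 0.2928
P(N ≥ n) = ρ^n = 0.2928^3 = 0.025098

Final: 0.025098


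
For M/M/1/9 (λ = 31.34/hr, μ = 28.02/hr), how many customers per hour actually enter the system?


ρ = 1.1185; P_K = (1−ρ)ρ^9/(1−ρ^10) = 0.157256
λ_eff = λ(1 − P_K) = 31.34·(1 − 0.157256) = 31.34·0.842744 = 26.4116 /hr

Final: 26.4116 /hr


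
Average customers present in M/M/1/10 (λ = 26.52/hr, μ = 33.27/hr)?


ρ = 26.52/33.27 = 0.7971
L = ρ[1 − (K+1)ρ^K + Kρ^(K+1)] / [(1−ρ)(1−ρ^(K+1))]
Numerator: 0.7971·(1 − 11·0.103564 + 10·0.082552) = 0.547076
Denominator: (0.2029)·(0.917448) = 0.186137
L = 0.547076/0.186137 = 2.9391

Final: 2.9391


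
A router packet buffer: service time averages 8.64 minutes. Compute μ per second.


μ = 1/(service time) in consistent units.
1 second = 0.0166667 min, so μ = 0.0166667/8.64 = 0.001929 per second

Final: 0.001929 /sec


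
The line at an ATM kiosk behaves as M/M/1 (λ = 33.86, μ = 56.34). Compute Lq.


ρ = 33.86/56.34 = 0.6010
Lq = ρ²/(1−ρ) = 0.3612/0.3990 = 0.9052

Final: 0.9052


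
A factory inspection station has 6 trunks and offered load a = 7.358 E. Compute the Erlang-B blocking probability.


B(c,a) = (a^c/c!) / Σ_{k=0}^{c} a^k/k!
a^6/6! = 220.407417
Σ terms (k=0..6): 1.00000 + 7.35800 + 27.07008 + 66.39389 + 122.13156 + 179.72880 + 220.40742 = 624.089742
B = 220.407417/624.089742 = 0.353166

Final: 0.353166


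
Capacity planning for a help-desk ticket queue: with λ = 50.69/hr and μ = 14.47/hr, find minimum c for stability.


Stability requires cμ > λ ⇔ c > λ/μ.
λ/μ = 50.69/14.47 = 3.5031
Minimum integer c = ⌊3.5031⌋ + 1 = 4
Check: 4·14.47 = 57.88 > 50.69, while 3·14.47 = 43.41 ≤ 50.69

Final: 4 servers


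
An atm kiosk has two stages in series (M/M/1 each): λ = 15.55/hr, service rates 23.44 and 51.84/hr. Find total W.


Each node sees arrival rate λ = 15.55/hr (tandem ⇒ throughput preserved).
W₁ = 1/(μ₁−λ) = 1/(23.44−15.55) = 0.12674 hr
W₂ = 1/(μ₂−λ) = 1/(51.84−15.55) = 0.02756 hr
W_total = W₁ + W₂ = 0.12674 + 0.02756 = 0.15430 hr

Final: 0.15430 hr


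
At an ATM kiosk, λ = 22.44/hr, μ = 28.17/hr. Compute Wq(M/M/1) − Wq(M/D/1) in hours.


ρ = 22.44/28.17 = 0.7966
Wq(M/M/1) = ρ/(μ−λ) = 0.7966/5.73 = 0.13902 hr
Wq(M/D/1) = ρ/(2(μ−λ)) = 0.06951 hr
Savings = 0.13902 − 0.06951 = 0.06951 hr

Final: 0.06951 hr


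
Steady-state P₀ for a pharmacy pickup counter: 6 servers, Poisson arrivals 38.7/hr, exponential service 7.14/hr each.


a = λ/μ = 38.7/7.14 = 5.4202; ρ = a/c = 0.9034
Σ_{k=0}^{5} a^k/k! (terms k=0..5) = 1.00000 + 5.42017 + 14.68911 + 26.53915 + 35.96166 + 38.98365 = 122.59374
Tail: a^6/(6!(1−ρ)) = 25355.75341/(720·0.09664) = 364.41240
P₀ = 1/(122.59374 + 364.41240) = 1/487.00614 = 0.002053

Final: 0.002053


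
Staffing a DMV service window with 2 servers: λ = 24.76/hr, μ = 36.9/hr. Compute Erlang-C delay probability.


a = λ/μ = 0.6710; ρ = a/2 = 0.3355
P₀ = 0.497565 (from M/M/c formula)
C(c,a) = [a^c/(c!(1−ρ))]·P₀ = [0.45024/(2·0.6645)]·0.497565
= 0.33879·0.497565 = 0.168568

Final: 0.168568


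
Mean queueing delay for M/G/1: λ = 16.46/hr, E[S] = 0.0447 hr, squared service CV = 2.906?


ρ = λ·E[S] = 16.46·0.0447 = 0.7358
E[S²] = E[S]²(1+C_s²) = 0.0447²·(1+2.906) = 0.007805
Wq = λ·E[S²]/(2(1−ρ)) = 16.46·0.007805/(2·0.2642) = 0.24308 hr

Final: 0.24308 hr


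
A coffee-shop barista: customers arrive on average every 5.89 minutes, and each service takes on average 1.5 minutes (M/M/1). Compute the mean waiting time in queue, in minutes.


λ = 60/5.89 = 10.1868 /hr
μ = 60/1.5 = 40.0000 /hr
ρ = λ/μ = 10.1868/40.0000 = 0.2547
Wq = ρ/(μ−λ) = 0.2547/(40.0000−10.1868) = 0.008542 hr
In minutes: 0.008542·60 = 0.5125 min

Final: 0.5125 min


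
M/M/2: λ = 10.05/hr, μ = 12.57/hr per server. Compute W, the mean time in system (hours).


a = 0.7995; ρ = 0.3998; P₀ = 0.428815
Lq = P₀·a^c·ρ/(c!(1−ρ)²) = 0.15207
Wq = Lq/λ = 0.15207/10.05 = 0.01513 hr
W = Wq + 1/μ = 0.01513 + 0.07955 = 0.09469 hr

Final: 0.09469 hr


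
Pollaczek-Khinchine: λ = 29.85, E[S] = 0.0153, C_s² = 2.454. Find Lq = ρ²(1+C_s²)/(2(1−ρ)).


ρ = λ·E[S] = 29.85·0.0153 = 0.4567
Lq = ρ²(1+C_s²)/(2(1−ρ)) = 0.2086·(1+2.454)/(2·0.5433)
= 0.2086·3.4540/1.0866 = 0.66302

Final: 0.66302


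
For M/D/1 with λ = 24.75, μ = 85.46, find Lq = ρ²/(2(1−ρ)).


ρ = 24.75/85.46 = 0.2896
M/D/1: Lq = ρ²/(2(1−ρ)) = 0.08387/(2·0.7104) = 0.05903

Final: 0.05903


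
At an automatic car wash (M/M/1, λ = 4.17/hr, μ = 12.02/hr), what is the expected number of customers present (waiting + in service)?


ρ = λ/μ = 4.17/12.02 = 0.3469
L = ρ/(1−ρ) = 0.3469/(1 − 0.3469) = 0.3469/0.6531 = 0.5312

Final: 0.5312


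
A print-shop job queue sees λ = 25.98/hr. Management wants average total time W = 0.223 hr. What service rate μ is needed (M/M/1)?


W = 1/(μ−λ) ⇒ μ − λ = 1/W = 1/0.223 = 4.4843
μ = λ + 1/W = 25.98 + 4.4843 = 30.4643 per hr

Final: 30.4643 /hr


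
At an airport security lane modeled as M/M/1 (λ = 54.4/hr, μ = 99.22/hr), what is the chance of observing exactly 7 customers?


ρ = 54.4/99.22 = 0.5483
P_n = (1−ρ)·ρ^n = (1 − 0.5483)·0.5483^7 = 0.4517·0.014894 = 0.006728

Final: 0.006728


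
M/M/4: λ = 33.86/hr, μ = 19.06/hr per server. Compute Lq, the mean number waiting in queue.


a = λ/μ = 1.7765; ρ = a/4 = 0.4441
P₀ = 0.165688
Lq = P₀·a^c·ρ / (c!·(1−ρ)²) = 0.165688·9.95993·0.4441/(24·0.30900)
= 0.09883

Final: 0.09883


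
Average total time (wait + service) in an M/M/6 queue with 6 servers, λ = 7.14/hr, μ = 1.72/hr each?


a = 4.1512; ρ = 0.6919; P₀ = 0.014006
Lq = P₀·a^c·ρ/(c!(1−ρ)²) = 0.72530
Wq = Lq/λ = 0.72530/7.14 = 0.10158 hr
W = Wq + 1/μ = 0.10158 + 0.58140 = 0.68298 hr

Final: 0.68298 hr


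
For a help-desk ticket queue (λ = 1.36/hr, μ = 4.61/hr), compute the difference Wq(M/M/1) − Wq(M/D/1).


ρ = 1.36/4.61 = 0.2950
Wq(M/M/1) = ρ/(μ−λ) = 0.2950/3.25 = 0.09077 hr
Wq(M/D/1) = ρ/(2(μ−λ)) = 0.04539 hr
Savings = 0.09077 − 0.04539 = 0.04539 hr

Final: 0.04539 hr


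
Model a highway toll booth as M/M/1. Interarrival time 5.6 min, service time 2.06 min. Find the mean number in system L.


λ = 60/5.6 = 10.7143 /hr
μ = 60/2.06 = 29.1262 /hr
ρ = λ/μ = 10.7143/29.1262 = 0.3679
L = ρ/(1−ρ) = 0.3679/0.6321 = 0.5819

Final: 0.5819


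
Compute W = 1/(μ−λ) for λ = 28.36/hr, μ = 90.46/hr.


W = 1/(μ−λ) = 1/(90.46 − 28.36) = 1/62.10 = 0.01610 hr

Final: 0.01610 hr


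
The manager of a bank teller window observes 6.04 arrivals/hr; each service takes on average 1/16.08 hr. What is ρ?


ρ = λ/μ = 6.04/16.08 = 0.3756

Final: 0.3756


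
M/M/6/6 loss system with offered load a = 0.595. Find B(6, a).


B(c,a) = (a^c/c!) / Σ_{k=0}^{c} a^k/k!
a^6/6! = 0.00006163
Σ terms (k=0..6): 1.00000 + 0.59500 + 0.17701 + 0.03511 + 0.005222 + 0.0006214 + 0.00006163 = 1.813025
B = 0.00006163/1.813025 = 0.00003399

Final: 0.00003399


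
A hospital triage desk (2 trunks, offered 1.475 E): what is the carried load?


B(2,1.475) = 0.305324 (Erlang-B)
Carried load = a(1 − B) = 1.475·(1 − 0.305324) = 1.475·0.694676 = 1.0246 E

Final: 1.0246 Erlangs


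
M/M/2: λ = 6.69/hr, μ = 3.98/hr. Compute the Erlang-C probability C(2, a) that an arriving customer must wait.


a = λ/μ = 1.6809; ρ = a/2 = 0.8405
P₀ = 0.086689 (from M/M/c formula)
C(c,a) = [a^c/(c!(1−ρ))]·P₀ = [2.82544/(2·0.1595)]·0.086689
= 8.85453·0.086689 = 0.767594

Final: 0.767594


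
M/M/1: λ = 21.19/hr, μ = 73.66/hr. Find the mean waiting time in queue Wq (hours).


ρ = 21.19/73.66 = 0.2877
Wq = ρ/(μ−λ) = 0.2877/(73.66 − 21.19) = 0.2877/52.47 = 0.005483 hr

Final: 0.005483 hr


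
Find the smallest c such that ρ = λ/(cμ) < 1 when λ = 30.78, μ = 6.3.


Stability requires cμ > λ ⇔ c > λ/μ.
λ/μ = 30.78/6.3 = 4.8857
Minimum integer c = ⌊4.8857⌋ + 1 = 5
Check: 5·6.3 = 31.50 > 30.78, while 4·6.3 = 25.20 ≤ 30.78

Final: 5 servers


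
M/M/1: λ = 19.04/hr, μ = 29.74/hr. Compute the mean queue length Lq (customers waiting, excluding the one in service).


ρ = 19.04/29.74 = 0.6402
Lq = ρ²/(1−ρ) = 0.4099/0.3598 = 1.1392

Final: 1.1392


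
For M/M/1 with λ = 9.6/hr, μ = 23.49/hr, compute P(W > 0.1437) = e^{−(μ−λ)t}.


W ~ Exponential(μ−λ) for M/M/1.
μ − λ = 23.49 − 9.6 = 13.8900
P(W > t) = e^{−(μ−λ)t} = e^{−1.9960} = 0.135879

Final: 0.135879


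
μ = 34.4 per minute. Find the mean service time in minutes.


Mean service time = 1/μ = 1/34.4 minute = 0.02907 minute
In minutes: 0.02907 × 1 = 0.02907 min

Final: 0.02907 min


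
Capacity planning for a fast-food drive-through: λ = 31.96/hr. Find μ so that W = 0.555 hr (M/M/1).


W = 1/(μ−λ) ⇒ μ − λ = 1/W = 1/0.555 = 1.8018
μ = λ + 1/W = 31.96 + 1.8018 = 33.7618 per hr

Final: 33.7618 /hr


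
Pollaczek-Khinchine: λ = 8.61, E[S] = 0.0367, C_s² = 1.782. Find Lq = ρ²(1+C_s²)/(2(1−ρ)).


ρ = λ·E[S] = 8.61·0.0367 = 0.3160
Lq = ρ²(1+C_s²)/(2(1−ρ)) = 0.09985·(1+1.782)/(2·0.6840)
= 0.09985·2.7820/1.3680 = 0.20305

Final: 0.20305


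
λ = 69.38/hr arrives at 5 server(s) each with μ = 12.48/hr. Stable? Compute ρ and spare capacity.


Total capacity cμ = 5·12.48 = 62.40/hr
ρ = λ/(cμ) = 69.38/62.40 = 1.1119
Stable ⇔ ρ < 1: NO
Spare capacity = cμ − λ = 62.40 − 69.38 = -6.98/hr

Final: ρ = 1.1119; unstable; margin = -6.98/hr


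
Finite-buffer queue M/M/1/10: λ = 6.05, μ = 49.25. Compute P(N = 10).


ρ = λ/μ = 6.05/49.25 = 0.1228
P_K = (1−ρ)ρ^K/(1−ρ^(K+1)) = (0.8772·7.825e-10)/(1 − 9.613e-11)
= 6.864e-10/1.000000 = 6.864e-10

Final: 6.864e-10


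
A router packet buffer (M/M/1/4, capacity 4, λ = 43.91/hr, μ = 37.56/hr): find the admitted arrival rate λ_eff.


ρ = 1.1691; P_K = (1−ρ)ρ^4/(1−ρ^5) = 0.266787
λ_eff = λ(1 − P_K) = 43.91·(1 − 0.266787) = 43.91·0.733213 = 32.1954 /hr

Final: 32.1954 /hr


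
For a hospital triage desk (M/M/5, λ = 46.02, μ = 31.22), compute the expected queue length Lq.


a = λ/μ = 1.4741; ρ = a/5 = 0.2948
P₀ = 0.228663
Lq = P₀·a^c·ρ / (c!·(1−ρ)²) = 0.228663·6.95935·0.2948/(120·0.49729)
= 0.007862

Final: 0.007862


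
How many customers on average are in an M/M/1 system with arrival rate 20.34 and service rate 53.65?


ρ = λ/μ = 20.34/53.65 = 0.3791
L = ρ/(1−ρ) = 0.3791/(1 − 0.3791) = 0.3791/0.6209 = 0.6106

Final: 0.6106


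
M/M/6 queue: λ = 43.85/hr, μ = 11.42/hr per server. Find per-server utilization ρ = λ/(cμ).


ρ = λ/(cμ) = 43.85/(6·11.42) = 43.85/68.52 = 0.6400

Final: 0.6400


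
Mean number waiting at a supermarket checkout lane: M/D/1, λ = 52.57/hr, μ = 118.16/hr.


ρ = 52.57/118.16 = 0.4449
M/D/1: Lq = ρ²/(2(1−ρ)) = 0.1979/(2·0.5551) = 0.17829

Final: 0.17829


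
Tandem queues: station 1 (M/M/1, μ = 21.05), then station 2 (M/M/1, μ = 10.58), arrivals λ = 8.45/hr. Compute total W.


Each node sees arrival rate λ = 8.45/hr (tandem ⇒ throughput preserved).
W₁ = 1/(μ₁−λ) = 1/(21.05−8.45) = 0.07937 hr
W₂ = 1/(μ₂−λ) = 1/(10.58−8.45) = 0.46948 hr
W_total = W₁ + W₂ = 0.07937 + 0.46948 = 0.54885 hr

Final: 0.54885 hr


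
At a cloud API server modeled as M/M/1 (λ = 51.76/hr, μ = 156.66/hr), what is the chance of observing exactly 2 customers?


ρ = 51.76/156.66 = 0.3304
P_n = (1−ρ)·ρ^n = (1 − 0.3304)·0.3304^2 = 0.6696·0.109162 = 0.073095

Final: 0.073095


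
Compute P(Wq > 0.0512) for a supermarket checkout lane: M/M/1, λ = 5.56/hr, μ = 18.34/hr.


ρ = 5.56/18.34 = 0.3032
P(Wq > t) = ρ·e^{−(μ−λ)t} = 0.3032·e^{−0.6543}
= 0.3032·0.519787 = 0.157580

Final: 0.157580


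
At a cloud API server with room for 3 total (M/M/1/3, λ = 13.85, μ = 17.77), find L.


ρ = 13.85/17.77 = 0.7794
L = ρ[1 − (K+1)ρ^K + Kρ^(K+1)] / [(1−ρ)(1−ρ^(K+1))]
Numerator: 0.7794·(1 − 4·0.473464 + 3·0.369020) = 0.166171
Denominator: (0.2206)·(0.630980) = 0.139192
L = 0.166171/0.139192 = 1.1938

Final: 1.1938


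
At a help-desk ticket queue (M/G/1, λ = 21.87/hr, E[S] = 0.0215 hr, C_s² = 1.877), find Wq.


ρ = λ·E[S] = 21.87·0.0215 = 0.4702
E[S²] = E[S]²(1+C_s²) = 0.0215²·(1+1.877) = 0.001330
Wq = λ·E[S²]/(2(1−ρ)) = 21.87·0.001330/(2·0.5298) = 0.02745 hr

Final: 0.02745 hr


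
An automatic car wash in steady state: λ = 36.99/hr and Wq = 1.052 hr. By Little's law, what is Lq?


Lq = λWq = 36.99·1.052 = 38.9135

Final: 38.9135


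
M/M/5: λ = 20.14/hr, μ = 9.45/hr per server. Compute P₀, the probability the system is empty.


a = λ/μ = 20.14/9.45 = 2.1312; ρ = a/c = 0.4262
Σ_{k=0}^{4} a^k/k! (terms k=0..4) = 1.00000 + 2.13122 + 2.27104 + 1.61336 + 0.85961 = 7.87523
Tail: a^5/(5!(1−ρ)) = 43.96816/(120·0.5738) = 0.63860
P₀ = 1/(7.87523 + 0.63860) = 1/8.51383 = 0.117456

Final: 0.117456


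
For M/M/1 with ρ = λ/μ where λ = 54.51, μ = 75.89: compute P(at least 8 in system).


ρ = 54.51/75.89 = 0.7183
P(N ≥ n) = ρ^n = 0.7183^8 = 0.070849

Final: 0.070849


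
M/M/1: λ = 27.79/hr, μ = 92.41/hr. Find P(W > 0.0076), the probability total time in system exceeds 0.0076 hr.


W ~ Exponential(μ−λ) for M/M/1.
μ − λ = 92.41 − 27.79 = 64.6200
P(W > t) = e^{−(μ−λ)t} = e^{−0.4911} = 0.611946

Final: 0.611946


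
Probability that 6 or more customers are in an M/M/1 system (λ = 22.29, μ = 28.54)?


ρ = 22.29/28.54 = 0.7810
P(N ≥ n) = ρ^n = 0.7810^6 = 0.226953

Final: 0.226953


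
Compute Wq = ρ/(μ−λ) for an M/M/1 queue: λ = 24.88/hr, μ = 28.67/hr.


ρ = 24.88/28.67 = 0.8678
Wq = ρ/(μ−λ) = 0.8678/(28.67 − 24.88) = 0.8678/3.79 = 0.2290 hr

Final: 0.2290 hr


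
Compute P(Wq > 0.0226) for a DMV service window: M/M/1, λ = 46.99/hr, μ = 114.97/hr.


ρ = 46.99/114.97 = 0.4087
P(Wq > t) = ρ·e^{−(μ−λ)t} = 0.4087·e^{−1.5363}
= 0.4087·0.215165 = 0.087941

Final: 0.087941


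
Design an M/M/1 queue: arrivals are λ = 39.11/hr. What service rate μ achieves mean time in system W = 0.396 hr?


W = 1/(μ−λ) ⇒ μ − λ = 1/W = 1/0.396 = 2.5253
μ = λ + 1/W = 39.11 + 2.5253 = 41.6353 per hr

Final: 41.6353 /hr


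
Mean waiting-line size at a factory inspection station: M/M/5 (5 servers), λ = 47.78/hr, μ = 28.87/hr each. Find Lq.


a = λ/μ = 1.6550; ρ = a/5 = 0.3310
P₀ = 0.190574
Lq = P₀·a^c·ρ / (c!·(1−ρ)²) = 0.190574·12.41643·0.3310/(120·0.44756)
= 0.01458

Final: 0.01458


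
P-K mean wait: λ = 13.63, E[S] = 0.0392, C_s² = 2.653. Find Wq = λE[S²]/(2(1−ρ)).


ρ = λ·E[S] = 13.63·0.0392 = 0.5343
E[S²] = E[S]²(1+C_s²) = 0.0392²·(1+2.653) = 0.005613
Wq = λ·E[S²]/(2(1−ρ)) = 13.63·0.005613/(2·0.4657) = 0.08214 hr

Final: 0.08214 hr


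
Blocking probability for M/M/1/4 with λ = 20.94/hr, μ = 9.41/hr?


ρ = λ/μ = 20.94/9.41 = 2.2253
P_K = (1−ρ)ρ^K/(1−ρ^(K+1)) = (-1.2253·24.521567)/(1 − 54.567652)
= -30.046086/-53.567652 = 0.560900

Final: 0.560900


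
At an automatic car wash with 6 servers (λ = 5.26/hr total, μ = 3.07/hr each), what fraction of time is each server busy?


ρ = λ/(cμ) = 5.26/(6·3.07) = 5.26/18.42 = 0.2856

Final: 0.2856


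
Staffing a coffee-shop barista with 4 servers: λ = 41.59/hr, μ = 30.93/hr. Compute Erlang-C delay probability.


a = λ/μ = 1.3446; ρ = a/4 = 0.3362
P₀ = 0.259129 (from M/M/c formula)
C(c,a) = [a^c/(c!(1−ρ))]·P₀ = [3.26916/(24·0.6638)]·0.259129
= 0.20519·0.259129 = 0.053171

Final: 0.053171


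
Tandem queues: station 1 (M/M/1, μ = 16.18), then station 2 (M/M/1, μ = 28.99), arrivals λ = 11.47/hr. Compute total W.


Each node sees arrival rate λ = 11.47/hr (tandem ⇒ throughput preserved).
W₁ = 1/(μ₁−λ) = 1/(16.18−11.47) = 0.21231 hr
W₂ = 1/(μ₂−λ) = 1/(28.99−11.47) = 0.05708 hr
W_total = W₁ + W₂ = 0.21231 + 0.05708 = 0.26939 hr

Final: 0.26939 hr


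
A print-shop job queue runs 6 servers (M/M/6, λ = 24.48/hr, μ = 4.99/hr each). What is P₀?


a = λ/μ = 24.48/4.99 = 4.9058; ρ = a/c = 0.8176
Σ_{k=0}^{5} a^k/k! (terms k=0..5) = 1.00000 + 4.90581 + 12.03349 + 19.67802 + 24.13416 + 23.67953 = 85.43102
Tail: a^6/(6!(1−ρ)) = 13940.07811/(720·0.1824) = 106.16757
P₀ = 1/(85.43102 + 106.16757) = 1/191.59858 = 0.005219

Final: 0.005219


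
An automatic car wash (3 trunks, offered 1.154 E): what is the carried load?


B(3,1.154) = 0.083269 (Erlang-B)
Carried load = a(1 − B) = 1.154·(1 − 0.083269) = 1.154·0.916731 = 1.0579 E

Final: 1.0579 Erlangs


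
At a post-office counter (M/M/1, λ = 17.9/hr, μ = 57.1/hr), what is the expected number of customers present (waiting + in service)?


ρ = λ/μ = 17.9/57.1 = 0.3135
L = ρ/(1−ρ) = 0.3135/(1 − 0.3135) = 0.3135/0.6865 = 0.4566

Final: 0.4566


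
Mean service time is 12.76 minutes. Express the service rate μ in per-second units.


μ = 1/(service time) in consistent units.
1 second = 0.0166667 min, so μ = 0.0166667/12.76 = 0.001306 per second

Final: 0.001306 /sec


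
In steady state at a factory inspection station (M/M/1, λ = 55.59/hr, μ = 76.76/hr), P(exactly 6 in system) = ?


ρ = 55.59/76.76 = 0.7242
P_n = (1−ρ)·ρ^n = (1 − 0.7242)·0.7242^6 = 0.2758·0.144268 = 0.039788

Final: 0.039788


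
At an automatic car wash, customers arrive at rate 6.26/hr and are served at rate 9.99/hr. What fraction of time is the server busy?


ρ = λ/μ = 6.26/9.99 = 0.6266

Final: 0.6266


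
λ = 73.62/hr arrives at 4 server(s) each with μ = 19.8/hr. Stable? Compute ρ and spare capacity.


Total capacity cμ = 4·19.8 = 79.20/hr
ρ = λ/(cμ) = 73.62/79.20 = 0.9295
Stable ⇔ ρ < 1: YES
Spare capacity = cμ − λ = 79.20 − 73.62 = 5.58/hr

Final: ρ = 0.9295; stable; margin = 5.58/hr


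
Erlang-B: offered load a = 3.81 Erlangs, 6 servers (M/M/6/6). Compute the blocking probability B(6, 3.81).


B(c,a) = (a^c/c!) / Σ_{k=0}^{c} a^k/k!
a^6/6! = 4.248321
Σ terms (k=0..6): 1.00000 + 3.81000 + 7.25805 + 9.21772 + 8.77988 + 6.69027 + 4.24832 = 41.004246
B = 4.248321/41.004246 = 0.103607

Final: 0.103607


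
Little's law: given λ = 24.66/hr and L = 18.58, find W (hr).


W = L/λ = 18.58/24.66 = 0.7534 hr

Final: 0.7534 hr


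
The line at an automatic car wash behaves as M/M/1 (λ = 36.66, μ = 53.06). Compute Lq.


ρ = 36.66/53.06 = 0.6909
Lq = ρ²/(1−ρ) = 0.4774/0.3091 = 1.5444

Final: 1.5444


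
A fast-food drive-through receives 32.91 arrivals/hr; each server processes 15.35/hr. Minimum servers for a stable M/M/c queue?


Stability requires cμ > λ ⇔ c > λ/μ.
λ/μ = 32.91/15.35 = 2.1440
Minimum integer c = ⌊2.1440⌋ + 1 = 3
Check: 3·15.35 = 46.05 > 32.91, while 2·15.35 = 30.70 ≤ 32.91

Final: 3 servers


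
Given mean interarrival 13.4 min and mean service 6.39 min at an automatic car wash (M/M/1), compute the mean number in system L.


λ = 60/13.4 = 4.4776 /hr
μ = 60/6.39 = 9.3897 /hr
ρ = λ/μ = 4.4776/9.3897 = 0.4769
L = ρ/(1−ρ) = 0.4769/0.5231 = 0.9116

Final: 0.9116


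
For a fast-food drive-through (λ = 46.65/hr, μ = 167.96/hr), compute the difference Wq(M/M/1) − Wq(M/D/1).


ρ = 46.65/167.96 = 0.2777
Wq(M/M/1) = ρ/(μ−λ) = 0.2777/121.31 = 0.002290 hr
Wq(M/D/1) = ρ/(2(μ−λ)) = 0.001145 hr
Savings = 0.002290 − 0.001145 = 0.001145 hr

Final: 0.001145 hr


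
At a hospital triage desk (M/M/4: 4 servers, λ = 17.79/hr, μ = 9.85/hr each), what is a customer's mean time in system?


a = 1.8061; ρ = 0.4515; P₀ = 0.160583
Lq = P₀·a^c·ρ/(c!(1−ρ)²) = 0.10686
Wq = Lq/λ = 0.10686/17.79 = 0.006007 hr
W = Wq + 1/μ = 0.006007 + 0.10152 = 0.10753 hr

Final: 0.10753 hr


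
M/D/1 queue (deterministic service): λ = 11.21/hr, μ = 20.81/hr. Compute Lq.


ρ = 11.21/20.81 = 0.5387
M/D/1: Lq = ρ²/(2(1−ρ)) = 0.2902/(2·0.4613) = 0.31451

Final: 0.31451


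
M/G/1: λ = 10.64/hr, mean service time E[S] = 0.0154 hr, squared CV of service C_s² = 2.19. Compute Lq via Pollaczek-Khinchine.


ρ = λ·E[S] = 10.64·0.0154 = 0.1639
Lq = ρ²(1+C_s²)/(2(1−ρ)) = 0.02685·(1+2.19)/(2·0.8361)
= 0.02685·3.1900/1.6723 = 0.05122

Final: 0.05122


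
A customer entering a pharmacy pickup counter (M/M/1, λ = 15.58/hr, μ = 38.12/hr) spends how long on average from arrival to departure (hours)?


W = 1/(μ−λ) = 1/(38.12 − 15.58) = 1/22.54 = 0.04437 hr

Final: 0.04437 hr


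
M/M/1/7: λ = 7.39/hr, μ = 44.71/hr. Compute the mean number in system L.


ρ = 7.39/44.71 = 0.1653
L = ρ[1 − (K+1)ρ^K + Kρ^(K+1)] / [(1−ρ)(1−ρ^(K+1))]
Numerator: 0.1653·(1 − 8·0.000003370 + 7·0.0000005571) = 0.165284
Denominator: (0.8347)·(0.999999) = 0.834712
L = 0.165284/0.834712 = 0.1980

Final: 0.1980


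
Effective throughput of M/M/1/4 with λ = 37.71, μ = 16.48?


ρ = 2.2882; P_K = (1−ρ)ρ^4/(1−ρ^5) = 0.572100
λ_eff = λ(1 − P_K) = 37.71·(1 − 0.572100) = 37.71·0.427900 = 16.1361 /hr

Final: 16.1361 /hr


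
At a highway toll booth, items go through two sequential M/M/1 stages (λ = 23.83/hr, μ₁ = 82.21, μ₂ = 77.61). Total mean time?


Each node sees arrival rate λ = 23.83/hr (tandem ⇒ throughput preserved).
W₁ = 1/(μ₁−λ) = 1/(82.21−23.83) = 0.01713 hr
W₂ = 1/(μ₂−λ) = 1/(77.61−23.83) = 0.01859 hr
W_total = W₁ + W₂ = 0.01713 + 0.01859 = 0.03572 hr

Final: 0.03572 hr


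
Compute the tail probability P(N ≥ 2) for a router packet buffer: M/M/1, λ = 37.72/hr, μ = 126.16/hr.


ρ = 37.72/126.16 = 0.2990
P(N ≥ n) = ρ^n = 0.2990^2 = 0.089392

Final: 0.089392


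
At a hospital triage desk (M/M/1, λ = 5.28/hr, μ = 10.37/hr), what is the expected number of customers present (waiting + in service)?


ρ = λ/μ = 5.28/10.37 = 0.5092
L = ρ/(1−ρ) = 0.5092/(1 − 0.5092) = 0.5092/0.4908 = 1.0373

Final: 1.0373


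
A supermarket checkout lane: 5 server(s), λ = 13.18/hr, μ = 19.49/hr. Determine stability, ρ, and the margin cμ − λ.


Total capacity cμ = 5·19.49 = 97.45/hr
ρ = λ/(cμ) = 13.18/97.45 = 0.1352
Stable ⇔ ρ < 1: YES
Spare capacity = cμ − λ = 97.45 − 13.18 = 84.27/hr

Final: ρ = 0.1352; stable; margin = 84.27/hr


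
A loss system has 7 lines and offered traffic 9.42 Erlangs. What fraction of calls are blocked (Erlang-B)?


B(c,a) = (a^c/c!) / Σ_{k=0}^{c} a^k/k!
a^7/7! = 1305.947695
Σ terms (k=0..7): 1.00000 + 9.42000 + 44.36820 + 139.31615 + 328.08953 + 618.12067 + 970.44945 + 1305.94769 = 3416.711698
B = 1305.947695/3416.711698 = 0.382224

Final: 0.382224


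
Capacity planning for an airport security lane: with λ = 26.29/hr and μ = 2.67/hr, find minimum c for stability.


Stability requires cμ > λ ⇔ c > λ/μ.
λ/μ = 26.29/2.67 = 9.8464
Minimum integer c = ⌊9.8464⌋ + 1 = 10
Check: 10·2.67 = 26.70 > 26.29, while 9·2.67 = 24.03 ≤ 26.29

Final: 10 servers


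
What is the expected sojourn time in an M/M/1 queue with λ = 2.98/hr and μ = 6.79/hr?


W = 1/(μ−λ) = 1/(6.79 − 2.98) = 1/3.81 = 0.2625 hr

Final: 0.2625 hr


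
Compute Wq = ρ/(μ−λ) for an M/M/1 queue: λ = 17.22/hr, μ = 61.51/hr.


ρ = 17.22/61.51 = 0.2800
Wq = ρ/(μ−λ) = 0.2800/(61.51 − 17.22) = 0.2800/44.29 = 0.006321 hr

Final: 0.006321 hr


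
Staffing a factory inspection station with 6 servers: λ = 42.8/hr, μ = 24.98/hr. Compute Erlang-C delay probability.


a = λ/μ = 1.7134; ρ = a/6 = 0.2856
P₀ = 0.180154 (from M/M/c formula)
C(c,a) = [a^c/(c!(1−ρ))]·P₀ = [25.29927/(720·0.7144)]·0.180154
= 0.04918·0.180154 = 0.008860

Final: 0.008860


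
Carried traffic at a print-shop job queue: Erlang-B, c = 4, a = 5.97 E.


B(4,5.97) = 0.467640 (Erlang-B)
Carried load = a(1 − B) = 5.97·(1 − 0.467640) = 5.97·0.532360 = 3.1782 E

Final: 3.1782 Erlangs


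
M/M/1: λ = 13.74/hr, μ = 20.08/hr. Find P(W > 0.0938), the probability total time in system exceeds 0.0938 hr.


W ~ Exponential(μ−λ) for M/M/1.
μ − λ = 20.08 − 13.74 = 6.3400
P(W > t) = e^{−(μ−λ)t} = e^{−0.5947} = 0.551732

Final: 0.551732


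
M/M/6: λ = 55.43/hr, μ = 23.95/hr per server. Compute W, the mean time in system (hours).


a = 2.3144; ρ = 0.3857; P₀ = 0.098472
Lq = P₀·a^c·ρ/(c!(1−ρ)²) = 0.02149
Wq = Lq/λ = 0.02149/55.43 = 0.0003877 hr
W = Wq + 1/μ = 0.0003877 + 0.04175 = 0.04214 hr

Final: 0.04214 hr


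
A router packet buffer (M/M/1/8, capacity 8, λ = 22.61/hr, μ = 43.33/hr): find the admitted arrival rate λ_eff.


ρ = 0.5218; P_K = (1−ρ)ρ^8/(1−ρ^9) = 0.002636
λ_eff = λ(1 − P_K) = 22.61·(1 − 0.002636) = 22.61·0.997364 = 22.5504 /hr

Final: 22.5504 /hr


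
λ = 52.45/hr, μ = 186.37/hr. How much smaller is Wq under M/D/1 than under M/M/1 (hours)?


ρ = 52.45/186.37 = 0.2814
Wq(M/M/1) = ρ/(μ−λ) = 0.2814/133.92 = 0.002101 hr
Wq(M/D/1) = ρ/(2(μ−λ)) = 0.001051 hr
Savings = 0.002101 − 0.001051 = 0.001051 hr

Final: 0.001051 hr


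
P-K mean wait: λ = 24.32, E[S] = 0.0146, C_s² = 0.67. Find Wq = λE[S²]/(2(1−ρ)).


ρ = λ·E[S] = 24.32·0.0146 = 0.3551
E[S²] = E[S]²(1+C_s²) = 0.0146²·(1+0.67) = 0.0003560
Wq = λ·E[S²]/(2(1−ρ)) = 24.32·0.0003560/(2·0.6449) = 0.006712 hr

Final: 0.006712 hr
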